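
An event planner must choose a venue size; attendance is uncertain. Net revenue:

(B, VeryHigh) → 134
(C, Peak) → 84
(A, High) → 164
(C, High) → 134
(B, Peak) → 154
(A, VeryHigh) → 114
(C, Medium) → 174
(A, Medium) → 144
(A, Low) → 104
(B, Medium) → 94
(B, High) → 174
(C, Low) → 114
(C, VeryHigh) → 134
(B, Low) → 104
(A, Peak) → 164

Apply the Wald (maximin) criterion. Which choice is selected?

A

Row minima: A=104, B=94, C=84
Best worst-case = 104 → A.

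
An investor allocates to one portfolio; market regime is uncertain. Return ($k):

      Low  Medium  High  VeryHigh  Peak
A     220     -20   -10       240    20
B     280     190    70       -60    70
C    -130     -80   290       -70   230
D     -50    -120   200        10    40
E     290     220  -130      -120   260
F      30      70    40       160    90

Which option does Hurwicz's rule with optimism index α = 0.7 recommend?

A: 0.7·240 + 0.3·(-20) = 162
B: 0.7·280 + 0.3·(-60) = 178
C: 0.7·290 + 0.3·(-130) = 164
D: 0.7·200 + 0.3·(-120) = 104
E: 0.7·290 + 0.3·(-130) = 164
F: 0.7·160 + 0.3·30 = 121
Highest Hurwicz score = 178 → B.

B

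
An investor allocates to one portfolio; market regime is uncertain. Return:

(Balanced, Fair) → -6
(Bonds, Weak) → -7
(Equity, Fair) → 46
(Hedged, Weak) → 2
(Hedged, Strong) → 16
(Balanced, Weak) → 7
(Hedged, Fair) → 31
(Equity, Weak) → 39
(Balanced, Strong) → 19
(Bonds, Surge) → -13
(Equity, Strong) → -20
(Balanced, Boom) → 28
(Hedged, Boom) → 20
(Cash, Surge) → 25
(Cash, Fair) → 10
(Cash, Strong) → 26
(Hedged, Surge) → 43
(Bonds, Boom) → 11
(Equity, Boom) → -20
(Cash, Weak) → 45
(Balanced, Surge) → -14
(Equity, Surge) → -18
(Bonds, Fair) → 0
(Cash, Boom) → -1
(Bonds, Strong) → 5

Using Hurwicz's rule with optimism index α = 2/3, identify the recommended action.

Cash

Bonds: 2/3·11 + 1/3·(-13) = 3
Hedged: 2/3·43 + 1/3·2 = 88/3
Cash: 2/3·45 + 1/3·(-1) = 89/3
Balanced: 2/3·28 + 1/3·(-14) = 14
Equity: 2/3·46 + 1/3·(-20) = 24
Highest Hurwicz score = 89/3 → Cash.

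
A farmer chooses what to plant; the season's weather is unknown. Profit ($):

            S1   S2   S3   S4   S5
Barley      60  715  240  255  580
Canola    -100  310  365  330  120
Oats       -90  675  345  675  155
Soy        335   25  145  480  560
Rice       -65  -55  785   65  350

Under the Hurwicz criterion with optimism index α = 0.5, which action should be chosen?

Barley: 0.5·715 + 0.5·60 = 387.5
Canola: 0.5·365 + 0.5·(-100) = 132.5
Oats: 0.5·675 + 0.5·(-90) = 292.5
Soy: 0.5·560 + 0.5·25 = 292.5
Rice: 0.5·785 + 0.5·(-65) = 360
Highest Hurwicz score = 387.5 → Barley.

Barley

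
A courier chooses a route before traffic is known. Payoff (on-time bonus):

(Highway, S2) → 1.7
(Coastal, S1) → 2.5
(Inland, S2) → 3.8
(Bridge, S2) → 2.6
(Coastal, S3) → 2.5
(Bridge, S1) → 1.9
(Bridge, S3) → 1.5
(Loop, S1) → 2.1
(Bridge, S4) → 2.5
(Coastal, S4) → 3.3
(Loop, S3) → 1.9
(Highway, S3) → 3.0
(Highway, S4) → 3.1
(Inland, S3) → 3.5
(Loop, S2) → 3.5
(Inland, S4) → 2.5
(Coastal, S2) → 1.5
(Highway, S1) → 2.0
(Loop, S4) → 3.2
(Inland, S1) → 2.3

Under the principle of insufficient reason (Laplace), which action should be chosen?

Row averages: Loop=2.675, Inland=3.025, Coastal=2.45, Highway=2.45, Bridge=2.125
Highest average = 3.025 → Inland.

Inland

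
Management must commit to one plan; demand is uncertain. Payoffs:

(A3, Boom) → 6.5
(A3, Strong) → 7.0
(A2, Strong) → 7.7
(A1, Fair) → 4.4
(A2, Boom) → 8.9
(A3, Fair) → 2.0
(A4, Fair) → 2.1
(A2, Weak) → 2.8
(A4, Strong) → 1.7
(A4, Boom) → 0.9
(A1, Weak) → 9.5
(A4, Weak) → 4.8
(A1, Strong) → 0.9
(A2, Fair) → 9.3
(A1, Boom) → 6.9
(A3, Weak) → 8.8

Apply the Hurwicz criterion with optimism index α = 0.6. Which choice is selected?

A1: 0.6·9.5 + 0.4·0.9 = 6.06
A2: 0.6·9.3 + 0.4·2.8 = 6.7
A3: 0.6·8.8 + 0.4·2.0 = 6.08
A4: 0.6·4.8 + 0.4·0.9 = 3.24
Highest Hurwicz score = 6.7 → A2.

A2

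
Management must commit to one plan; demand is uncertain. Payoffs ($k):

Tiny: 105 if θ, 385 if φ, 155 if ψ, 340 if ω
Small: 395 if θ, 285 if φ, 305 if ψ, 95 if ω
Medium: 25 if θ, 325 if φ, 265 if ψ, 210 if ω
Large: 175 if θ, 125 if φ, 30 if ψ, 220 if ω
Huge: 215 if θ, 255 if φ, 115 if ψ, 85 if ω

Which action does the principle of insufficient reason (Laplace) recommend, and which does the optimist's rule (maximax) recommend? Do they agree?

Row averages: Tiny=246.25, Small=270, Medium=206.25, Large=137.5, Huge=167.5
Highest average = 270 → Small.
Row maxima: Tiny=385, Small=395, Medium=325, Large=220, Huge=255
Best best-case = 395 → Small.

laplace → Small; maximax → Small (agree)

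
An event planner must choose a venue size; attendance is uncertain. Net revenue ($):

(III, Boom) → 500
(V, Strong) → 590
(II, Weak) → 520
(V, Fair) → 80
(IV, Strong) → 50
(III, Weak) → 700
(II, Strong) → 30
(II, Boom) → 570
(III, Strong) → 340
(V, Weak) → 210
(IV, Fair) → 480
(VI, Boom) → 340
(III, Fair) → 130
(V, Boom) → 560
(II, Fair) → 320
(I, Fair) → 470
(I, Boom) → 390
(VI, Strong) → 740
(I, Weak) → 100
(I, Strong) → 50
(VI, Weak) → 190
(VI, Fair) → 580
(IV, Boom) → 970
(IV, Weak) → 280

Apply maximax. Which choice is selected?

IV

Row maxima: I=470, II=570, III=700, IV=970, V=590, VI=740
Best best-case = 970 → IV.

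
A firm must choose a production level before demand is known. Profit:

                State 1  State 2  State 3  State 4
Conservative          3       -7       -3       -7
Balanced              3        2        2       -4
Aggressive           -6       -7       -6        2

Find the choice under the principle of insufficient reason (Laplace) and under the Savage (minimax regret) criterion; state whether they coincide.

laplace → Balanced; minimax regret → Balanced (agree)

Row averages: Conservative=-3.5, Balanced=0.75, Aggressive=-4.25
Highest average = 0.75 → Balanced.
Column bests: State 1=3, State 2=2, State 3=2, State 4=2.
Conservative regrets: 0, 9, 5, 9 → max 9
Balanced regrets: 0, 0, 0, 6 → max 6
Aggressive regrets: 9, 9, 8, 0 → max 9
Smallest max regret = 6 → Balanced.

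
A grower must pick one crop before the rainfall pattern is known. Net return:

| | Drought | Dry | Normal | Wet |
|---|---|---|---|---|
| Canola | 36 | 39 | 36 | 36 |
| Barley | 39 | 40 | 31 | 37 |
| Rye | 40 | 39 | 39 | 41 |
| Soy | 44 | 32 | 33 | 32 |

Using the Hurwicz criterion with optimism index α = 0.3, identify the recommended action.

Canola: 0.3·39 + 0.7·36 = 36.9
Barley: 0.3·40 + 0.7·31 = 33.7
Rye: 0.3·41 + 0.7·39 = 39.6
Soy: 0.3·44 + 0.7·32 = 35.6
Highest Hurwicz score = 39.6 → Rye.

Rye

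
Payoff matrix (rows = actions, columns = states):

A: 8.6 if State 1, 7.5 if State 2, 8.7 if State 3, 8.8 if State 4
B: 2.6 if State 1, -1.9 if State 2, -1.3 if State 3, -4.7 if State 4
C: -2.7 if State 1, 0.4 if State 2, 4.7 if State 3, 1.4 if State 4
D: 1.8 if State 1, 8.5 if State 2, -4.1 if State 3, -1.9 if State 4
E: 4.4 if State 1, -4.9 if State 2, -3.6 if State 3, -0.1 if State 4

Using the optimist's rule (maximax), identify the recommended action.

Row maxima: A=8.8, B=2.6, C=4.7, D=8.5, E=4.4
Best best-case = 8.8 → A.

A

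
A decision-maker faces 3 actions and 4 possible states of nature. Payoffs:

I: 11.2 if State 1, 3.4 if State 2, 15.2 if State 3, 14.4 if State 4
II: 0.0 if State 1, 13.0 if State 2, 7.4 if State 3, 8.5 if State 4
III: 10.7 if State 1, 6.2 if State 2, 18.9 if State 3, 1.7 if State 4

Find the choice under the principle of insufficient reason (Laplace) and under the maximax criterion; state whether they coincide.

Row averages: I=11.05, II=7.225, III=9.375
Highest average = 11.05 → I.
Row maxima: I=15.2, II=13.0, III=18.9
Best best-case = 18.9 → III.

laplace → I; maximax → III (disagree)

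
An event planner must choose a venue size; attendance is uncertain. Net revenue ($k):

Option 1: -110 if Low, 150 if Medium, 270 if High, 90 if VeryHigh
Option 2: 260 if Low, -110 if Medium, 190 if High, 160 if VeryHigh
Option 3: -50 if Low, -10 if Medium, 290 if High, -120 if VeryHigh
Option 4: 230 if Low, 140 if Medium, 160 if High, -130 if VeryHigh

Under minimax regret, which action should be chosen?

Option 2

Column bests: Low=260, Medium=150, High=290, VeryHigh=160.
Option 1 regrets: 370, 0, 20, 70 → max 370
Option 2 regrets: 0, 260, 100, 0 → max 260
Option 3 regrets: 310, 160, 0, 280 → max 310
Option 4 regrets: 30, 10, 130, 290 → max 290
Smallest max regret = 260 → Option 2.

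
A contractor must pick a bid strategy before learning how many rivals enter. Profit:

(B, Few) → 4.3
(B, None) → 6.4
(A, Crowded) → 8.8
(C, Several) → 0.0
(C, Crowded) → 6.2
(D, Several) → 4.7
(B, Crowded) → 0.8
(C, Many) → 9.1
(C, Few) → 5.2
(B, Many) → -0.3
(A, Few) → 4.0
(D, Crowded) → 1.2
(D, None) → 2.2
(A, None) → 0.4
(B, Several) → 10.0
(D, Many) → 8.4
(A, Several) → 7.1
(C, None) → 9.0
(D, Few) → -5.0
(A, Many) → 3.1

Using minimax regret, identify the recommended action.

Column bests: None=9.0, Few=5.2, Several=10.0, Many=9.1, Crowded=8.8.
A regrets: 8.6, 1.2, 2.9, 6.0, 0.0 → max 8.6
B regrets: 2.6, 0.9, 0.0, 9.4, 8.0 → max 9.4
C regrets: 0.0, 0.0, 10.0, 0.0, 2.6 → max 10.0
D regrets: 6.8, 10.2, 5.3, 0.7, 7.6 → max 10.2
Smallest max regret = 8.6 → A.

A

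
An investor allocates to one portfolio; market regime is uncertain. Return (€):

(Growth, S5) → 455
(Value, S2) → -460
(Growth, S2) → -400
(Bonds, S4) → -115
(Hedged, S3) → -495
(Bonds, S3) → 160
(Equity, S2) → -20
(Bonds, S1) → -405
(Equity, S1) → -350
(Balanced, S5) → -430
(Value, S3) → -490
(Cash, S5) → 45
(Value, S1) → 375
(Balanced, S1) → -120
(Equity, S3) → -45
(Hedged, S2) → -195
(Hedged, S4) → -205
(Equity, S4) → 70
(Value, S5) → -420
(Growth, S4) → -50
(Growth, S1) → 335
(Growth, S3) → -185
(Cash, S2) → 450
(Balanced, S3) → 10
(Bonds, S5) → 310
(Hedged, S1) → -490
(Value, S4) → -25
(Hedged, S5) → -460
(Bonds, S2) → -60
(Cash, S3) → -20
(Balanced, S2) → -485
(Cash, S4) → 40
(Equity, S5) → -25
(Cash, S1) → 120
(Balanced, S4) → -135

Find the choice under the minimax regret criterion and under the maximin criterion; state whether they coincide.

Column bests: S1=375, S2=450, S3=160, S4=70, S5=455.
Balanced regrets: 495, 935, 150, 205, 885 → max 935
Value regrets: 0, 910, 650, 95, 875 → max 910
Hedged regrets: 865, 645, 655, 275, 915 → max 915
Bonds regrets: 780, 510, 0, 185, 145 → max 780
Cash regrets: 255, 0, 180, 30, 410 → max 410
Equity regrets: 725, 470, 205, 0, 480 → max 725
Growth regrets: 40, 850, 345, 120, 0 → max 850
Smallest max regret = 410 → Cash.
Row minima: Balanced=-485, Value=-490, Hedged=-495, Bonds=-405, Cash=-20, Equity=-350, Growth=-400
Best worst-case = -20 → Cash.

minimax regret → Cash; maximin → Cash (agree)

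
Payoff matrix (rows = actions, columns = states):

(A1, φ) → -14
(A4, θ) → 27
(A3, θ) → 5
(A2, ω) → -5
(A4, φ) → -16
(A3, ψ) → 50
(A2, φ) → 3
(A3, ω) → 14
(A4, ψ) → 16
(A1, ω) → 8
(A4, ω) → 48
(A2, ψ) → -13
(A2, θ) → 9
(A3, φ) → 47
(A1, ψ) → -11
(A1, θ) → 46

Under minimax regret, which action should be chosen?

Column bests: θ=46, φ=47, ψ=50, ω=48.
A1 regrets: 0, 61, 61, 40 → max 61
A2 regrets: 37, 44, 63, 53 → max 63
A3 regrets: 41, 0, 0, 34 → max 41
A4 regrets: 19, 63, 34, 0 → max 63
Smallest max regret = 41 → A3.

A3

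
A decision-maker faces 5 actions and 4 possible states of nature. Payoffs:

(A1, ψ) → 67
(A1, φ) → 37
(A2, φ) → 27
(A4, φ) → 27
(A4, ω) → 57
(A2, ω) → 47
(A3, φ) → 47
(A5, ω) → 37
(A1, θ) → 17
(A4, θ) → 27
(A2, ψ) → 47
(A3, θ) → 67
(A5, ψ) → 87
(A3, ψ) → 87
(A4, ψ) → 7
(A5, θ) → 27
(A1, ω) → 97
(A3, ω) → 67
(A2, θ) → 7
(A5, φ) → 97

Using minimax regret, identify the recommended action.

Column bests: θ=67, φ=97, ψ=87, ω=97.
A1 regrets: 50, 60, 20, 0 → max 60
A2 regrets: 60, 70, 40, 50 → max 70
A3 regrets: 0, 50, 0, 30 → max 50
A4 regrets: 40, 70, 80, 40 → max 80
A5 regrets: 40, 0, 0, 60 → max 60
Smallest max regret = 50 → A3.

A3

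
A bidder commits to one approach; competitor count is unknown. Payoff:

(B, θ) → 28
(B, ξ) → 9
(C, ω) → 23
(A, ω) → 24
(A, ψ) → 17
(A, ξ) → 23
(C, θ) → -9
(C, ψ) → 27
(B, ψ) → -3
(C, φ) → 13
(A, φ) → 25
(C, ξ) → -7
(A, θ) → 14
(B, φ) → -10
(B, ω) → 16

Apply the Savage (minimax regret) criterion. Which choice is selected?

Column bests: θ=28, φ=25, ψ=27, ω=24, ξ=23.
A regrets: 14, 0, 10, 0, 0 → max 14
B regrets: 0, 35, 30, 8, 14 → max 35
C regrets: 37, 12, 0, 1, 30 → max 37
Smallest max regret = 14 → A.

A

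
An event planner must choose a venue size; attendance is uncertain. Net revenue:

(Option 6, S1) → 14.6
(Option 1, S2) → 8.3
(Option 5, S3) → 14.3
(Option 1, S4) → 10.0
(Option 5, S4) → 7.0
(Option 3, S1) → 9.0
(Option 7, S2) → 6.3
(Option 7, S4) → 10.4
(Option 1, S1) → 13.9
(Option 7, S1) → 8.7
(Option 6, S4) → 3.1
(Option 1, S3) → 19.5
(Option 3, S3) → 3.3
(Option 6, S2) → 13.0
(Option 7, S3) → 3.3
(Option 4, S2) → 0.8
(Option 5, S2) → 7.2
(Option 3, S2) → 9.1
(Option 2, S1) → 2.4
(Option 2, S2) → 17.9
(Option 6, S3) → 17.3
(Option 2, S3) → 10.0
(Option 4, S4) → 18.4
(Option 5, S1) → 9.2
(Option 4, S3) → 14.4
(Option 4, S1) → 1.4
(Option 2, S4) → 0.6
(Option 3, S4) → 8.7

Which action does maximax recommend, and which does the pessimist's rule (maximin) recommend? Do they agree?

Row maxima: Option 1=19.5, Option 2=17.9, Option 3=9.1, Option 4=18.4, Option 5=14.3, Option 6=17.3, Option 7=10.4
Best best-case = 19.5 → Option 1.
Row minima: Option 1=8.3, Option 2=0.6, Option 3=3.3, Option 4=0.8, Option 5=7.0, Option 6=3.1, Option 7=3.3
Best worst-case = 8.3 → Option 1.

maximax → Option 1; maximin → Option 1 (agree)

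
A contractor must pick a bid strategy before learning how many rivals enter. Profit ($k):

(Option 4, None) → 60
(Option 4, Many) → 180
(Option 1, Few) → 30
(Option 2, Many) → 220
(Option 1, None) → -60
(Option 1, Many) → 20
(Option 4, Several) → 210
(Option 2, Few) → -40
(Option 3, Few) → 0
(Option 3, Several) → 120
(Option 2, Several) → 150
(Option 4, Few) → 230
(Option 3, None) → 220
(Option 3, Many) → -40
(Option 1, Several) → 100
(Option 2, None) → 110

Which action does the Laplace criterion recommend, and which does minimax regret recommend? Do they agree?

Row averages: Option 1=22.5, Option 2=110, Option 3=75, Option 4=170
Highest average = 170 → Option 4.
Column bests: None=220, Few=230, Several=210, Many=220.
Option 1 regrets: 280, 200, 110, 200 → max 280
Option 2 regrets: 110, 270, 60, 0 → max 270
Option 3 regrets: 0, 230, 90, 260 → max 260
Option 4 regrets: 160, 0, 0, 40 → max 160
Smallest max regret = 160 → Option 4.

laplace → Option 4; minimax regret → Option 4 (agree)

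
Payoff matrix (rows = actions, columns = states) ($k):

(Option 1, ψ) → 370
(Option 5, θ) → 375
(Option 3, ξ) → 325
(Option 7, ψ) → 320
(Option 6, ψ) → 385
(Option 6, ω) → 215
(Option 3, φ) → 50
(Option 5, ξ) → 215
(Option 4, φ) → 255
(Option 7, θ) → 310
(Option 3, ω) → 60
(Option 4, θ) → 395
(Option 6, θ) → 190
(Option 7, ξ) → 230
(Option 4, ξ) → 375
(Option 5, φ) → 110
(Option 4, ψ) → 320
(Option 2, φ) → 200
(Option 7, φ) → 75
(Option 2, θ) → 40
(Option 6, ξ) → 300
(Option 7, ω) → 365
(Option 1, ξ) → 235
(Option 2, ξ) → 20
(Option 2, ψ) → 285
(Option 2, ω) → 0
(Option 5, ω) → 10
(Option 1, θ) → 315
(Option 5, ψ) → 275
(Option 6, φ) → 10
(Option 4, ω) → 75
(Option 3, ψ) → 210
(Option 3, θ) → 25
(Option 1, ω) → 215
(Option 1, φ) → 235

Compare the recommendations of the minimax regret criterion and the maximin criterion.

minimax regret → Option 1; maximin → Option 1 (agree)

Column bests: θ=395, φ=255, ψ=385, ω=365, ξ=375.
Option 1 regrets: 80, 20, 15, 150, 140 → max 150
Option 2 regrets: 355, 55, 100, 365, 355 → max 365
Option 3 regrets: 370, 205, 175, 305, 50 → max 370
Option 4 regrets: 0, 0, 65, 290, 0 → max 290
Option 5 regrets: 20, 145, 110, 355, 160 → max 355
Option 6 regrets: 205, 245, 0, 150, 75 → max 245
Option 7 regrets: 85, 180, 65, 0, 145 → max 180
Smallest max regret = 150 → Option 1.
Row minima: Option 1=215, Option 2=0, Option 3=25, Option 4=75, Option 5=10, Option 6=10, Option 7=75
Best worst-case = 215 → Option 1.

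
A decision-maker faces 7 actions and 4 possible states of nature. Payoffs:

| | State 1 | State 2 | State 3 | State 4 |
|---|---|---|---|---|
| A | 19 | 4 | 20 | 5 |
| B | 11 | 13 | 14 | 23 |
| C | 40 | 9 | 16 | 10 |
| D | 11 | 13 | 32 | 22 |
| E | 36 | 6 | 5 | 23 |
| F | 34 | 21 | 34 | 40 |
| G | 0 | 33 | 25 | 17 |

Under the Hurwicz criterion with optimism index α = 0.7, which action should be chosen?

A: 0.7·20 + 0.3·4 = 15.2
B: 0.7·23 + 0.3·11 = 19.4
C: 0.7·40 + 0.3·9 = 30.7
D: 0.7·32 + 0.3·11 = 25.7
E: 0.7·36 + 0.3·5 = 26.7
F: 0.7·40 + 0.3·21 = 34.3
G: 0.7·33 + 0.3·0 = 23.1
Highest Hurwicz score = 34.3 → F.

F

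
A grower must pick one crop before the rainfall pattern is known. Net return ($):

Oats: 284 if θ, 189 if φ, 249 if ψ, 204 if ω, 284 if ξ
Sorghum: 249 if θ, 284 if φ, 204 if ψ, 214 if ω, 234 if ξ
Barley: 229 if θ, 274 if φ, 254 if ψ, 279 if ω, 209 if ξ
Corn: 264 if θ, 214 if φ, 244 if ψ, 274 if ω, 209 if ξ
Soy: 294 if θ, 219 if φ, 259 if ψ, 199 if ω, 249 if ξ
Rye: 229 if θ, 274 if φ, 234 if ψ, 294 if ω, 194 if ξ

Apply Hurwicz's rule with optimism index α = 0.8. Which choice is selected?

Oats: 0.8·284 + 0.2·189 = 265
Sorghum: 0.8·284 + 0.2·204 = 268
Barley: 0.8·279 + 0.2·209 = 265
Corn: 0.8·274 + 0.2·209 = 261
Soy: 0.8·294 + 0.2·199 = 275
Rye: 0.8·294 + 0.2·194 = 274
Highest Hurwicz score = 275 → Soy.

Soy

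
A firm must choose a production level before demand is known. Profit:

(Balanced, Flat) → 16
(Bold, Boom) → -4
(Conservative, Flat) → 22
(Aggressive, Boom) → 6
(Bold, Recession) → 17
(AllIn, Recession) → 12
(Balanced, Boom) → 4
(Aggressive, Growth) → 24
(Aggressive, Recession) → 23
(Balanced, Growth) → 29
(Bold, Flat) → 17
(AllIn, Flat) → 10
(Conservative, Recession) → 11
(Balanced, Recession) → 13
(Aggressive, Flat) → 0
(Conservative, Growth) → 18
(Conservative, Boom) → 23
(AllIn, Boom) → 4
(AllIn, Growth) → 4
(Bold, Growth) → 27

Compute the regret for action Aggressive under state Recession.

Best payoff under Recession is 23.
Regret = 23 − 23 = 0.

0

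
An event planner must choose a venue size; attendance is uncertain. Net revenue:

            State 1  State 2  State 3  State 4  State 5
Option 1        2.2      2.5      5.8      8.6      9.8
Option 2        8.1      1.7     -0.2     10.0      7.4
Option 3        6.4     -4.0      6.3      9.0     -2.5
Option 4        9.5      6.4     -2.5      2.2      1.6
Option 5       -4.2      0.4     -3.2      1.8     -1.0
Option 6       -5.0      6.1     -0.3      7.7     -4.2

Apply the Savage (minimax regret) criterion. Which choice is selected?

Column bests: State 1=9.5, State 2=6.4, State 3=6.3, State 4=10.0, State 5=9.8.
Option 1 regrets: 7.3, 3.9, 0.5, 1.4, 0.0 → max 7.3
Option 2 regrets: 1.4, 4.7, 6.5, 0.0, 2.4 → max 6.5
Option 3 regrets: 3.1, 10.4, 0.0, 1.0, 12.3 → max 12.3
Option 4 regrets: 0.0, 0.0, 8.8, 7.8, 8.2 → max 8.8
Option 5 regrets: 13.7, 6.0, 9.5, 8.2, 10.8 → max 13.7
Option 6 regrets: 14.5, 0.3, 6.6, 2.3, 14.0 → max 14.5
Smallest max regret = 6.5 → Option 2.

Option 2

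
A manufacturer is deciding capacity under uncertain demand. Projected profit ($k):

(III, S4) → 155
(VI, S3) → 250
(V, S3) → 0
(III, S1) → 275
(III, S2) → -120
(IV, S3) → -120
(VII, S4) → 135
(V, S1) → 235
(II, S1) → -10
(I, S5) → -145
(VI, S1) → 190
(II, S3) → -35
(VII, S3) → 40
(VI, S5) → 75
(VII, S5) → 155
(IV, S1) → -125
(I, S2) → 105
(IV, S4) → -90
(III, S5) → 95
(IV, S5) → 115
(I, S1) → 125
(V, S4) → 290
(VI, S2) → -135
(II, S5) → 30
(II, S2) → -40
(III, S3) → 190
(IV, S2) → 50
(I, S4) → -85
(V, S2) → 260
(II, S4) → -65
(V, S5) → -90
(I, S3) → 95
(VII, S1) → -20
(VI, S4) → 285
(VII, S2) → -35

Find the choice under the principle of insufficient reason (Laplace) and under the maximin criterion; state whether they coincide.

laplace → V; maximin → VII (disagree)

Row averages: I=19, II=-24, III=119, IV=-34, V=139, VI=133, VII=55
Highest average = 139 → V.
Row minima: I=-145, II=-65, III=-120, IV=-125, V=-90, VI=-135, VII=-35
Best worst-case = -35 → VII.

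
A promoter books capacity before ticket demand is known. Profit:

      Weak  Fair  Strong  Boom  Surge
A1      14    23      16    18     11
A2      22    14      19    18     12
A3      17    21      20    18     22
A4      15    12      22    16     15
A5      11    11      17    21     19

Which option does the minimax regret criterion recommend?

A3

Column bests: Weak=22, Fair=23, Strong=22, Boom=21, Surge=22.
A1 regrets: 8, 0, 6, 3, 11 → max 11
A2 regrets: 0, 9, 3, 3, 10 → max 10
A3 regrets: 5, 2, 2, 3, 0 → max 5
A4 regrets: 7, 11, 0, 5, 7 → max 11
A5 regrets: 11, 12, 5, 0, 3 → max 12
Smallest max regret = 5 → A3.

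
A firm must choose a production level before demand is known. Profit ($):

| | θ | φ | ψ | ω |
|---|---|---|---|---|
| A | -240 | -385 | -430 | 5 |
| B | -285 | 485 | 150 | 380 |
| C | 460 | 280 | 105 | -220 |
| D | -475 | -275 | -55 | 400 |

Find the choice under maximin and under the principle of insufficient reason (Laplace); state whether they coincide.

maximin → C; laplace → B (disagree)

Row minima: A=-430, B=-285, C=-220, D=-475
Best worst-case = -220 → C.
Row averages: A=-262.5, B=182.5, C=156.25, D=-101.25
Highest average = 182.5 → B.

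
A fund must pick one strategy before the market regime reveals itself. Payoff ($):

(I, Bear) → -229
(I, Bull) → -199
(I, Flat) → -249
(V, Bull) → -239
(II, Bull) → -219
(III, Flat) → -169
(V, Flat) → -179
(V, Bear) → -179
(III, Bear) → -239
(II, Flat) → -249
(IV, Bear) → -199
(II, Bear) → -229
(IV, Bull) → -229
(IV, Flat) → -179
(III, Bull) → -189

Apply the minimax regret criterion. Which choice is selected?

IV

Column bests: Bear=-179, Flat=-169, Bull=-189.
I regrets: 50, 80, 10 → max 80
II regrets: 50, 80, 30 → max 80
III regrets: 60, 0, 0 → max 60
IV regrets: 20, 10, 40 → max 40
V regrets: 0, 10, 50 → max 50
Smallest max regret = 40 → IV.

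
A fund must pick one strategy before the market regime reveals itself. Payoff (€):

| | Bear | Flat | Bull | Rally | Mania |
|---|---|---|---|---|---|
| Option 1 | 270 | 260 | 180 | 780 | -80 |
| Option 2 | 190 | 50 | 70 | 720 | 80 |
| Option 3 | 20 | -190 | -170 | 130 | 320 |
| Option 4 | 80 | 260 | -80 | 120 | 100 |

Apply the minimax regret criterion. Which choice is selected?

Column bests: Bear=270, Flat=260, Bull=180, Rally=780, Mania=320.
Option 1 regrets: 0, 0, 0, 0, 400 → max 400
Option 2 regrets: 80, 210, 110, 60, 240 → max 240
Option 3 regrets: 250, 450, 350, 650, 0 → max 650
Option 4 regrets: 190, 0, 260, 660, 220 → max 660
Smallest max regret = 240 → Option 2.

Option 2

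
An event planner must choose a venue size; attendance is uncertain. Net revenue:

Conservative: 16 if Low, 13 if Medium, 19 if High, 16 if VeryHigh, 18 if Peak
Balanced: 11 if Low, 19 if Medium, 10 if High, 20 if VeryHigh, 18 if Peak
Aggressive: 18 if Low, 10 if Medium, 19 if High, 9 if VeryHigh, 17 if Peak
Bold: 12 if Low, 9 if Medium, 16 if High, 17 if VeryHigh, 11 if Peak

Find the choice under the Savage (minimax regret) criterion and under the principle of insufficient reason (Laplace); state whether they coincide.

Column bests: Low=18, Medium=19, High=19, VeryHigh=20, Peak=18.
Conservative regrets: 2, 6, 0, 4, 0 → max 6
Balanced regrets: 7, 0, 9, 0, 0 → max 9
Aggressive regrets: 0, 9, 0, 11, 1 → max 11
Bold regrets: 6, 10, 3, 3, 7 → max 10
Smallest max regret = 6 → Conservative.
Row averages: Conservative=16.4, Balanced=15.6, Aggressive=14.6, Bold=13
Highest average = 16.4 → Conservative.

minimax regret → Conservative; laplace → Conservative (agree)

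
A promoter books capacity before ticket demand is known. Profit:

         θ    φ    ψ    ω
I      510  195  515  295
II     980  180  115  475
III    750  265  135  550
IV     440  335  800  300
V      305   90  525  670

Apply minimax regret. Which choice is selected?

Column bests: θ=980, φ=335, ψ=800, ω=670.
I regrets: 470, 140, 285, 375 → max 470
II regrets: 0, 155, 685, 195 → max 685
III regrets: 230, 70, 665, 120 → max 665
IV regrets: 540, 0, 0, 370 → max 540
V regrets: 675, 245, 275, 0 → max 675
Smallest max regret = 470 → I.

I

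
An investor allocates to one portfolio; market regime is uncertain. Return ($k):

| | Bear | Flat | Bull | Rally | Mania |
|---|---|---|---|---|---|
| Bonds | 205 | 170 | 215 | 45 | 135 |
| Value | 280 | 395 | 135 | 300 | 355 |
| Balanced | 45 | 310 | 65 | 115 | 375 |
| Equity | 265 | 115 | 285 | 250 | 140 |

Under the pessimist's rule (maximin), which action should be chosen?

Row minima: Bonds=45, Value=135, Balanced=45, Equity=115
Best worst-case = 135 → Value.

Value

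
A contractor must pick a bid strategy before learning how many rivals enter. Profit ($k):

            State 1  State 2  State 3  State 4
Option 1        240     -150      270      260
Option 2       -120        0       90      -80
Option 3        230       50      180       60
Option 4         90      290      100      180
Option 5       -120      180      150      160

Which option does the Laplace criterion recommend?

Option 4

Row averages: Option 1=155, Option 2=-27.5, Option 3=130, Option 4=165, Option 5=92.5
Highest average = 165 → Option 4.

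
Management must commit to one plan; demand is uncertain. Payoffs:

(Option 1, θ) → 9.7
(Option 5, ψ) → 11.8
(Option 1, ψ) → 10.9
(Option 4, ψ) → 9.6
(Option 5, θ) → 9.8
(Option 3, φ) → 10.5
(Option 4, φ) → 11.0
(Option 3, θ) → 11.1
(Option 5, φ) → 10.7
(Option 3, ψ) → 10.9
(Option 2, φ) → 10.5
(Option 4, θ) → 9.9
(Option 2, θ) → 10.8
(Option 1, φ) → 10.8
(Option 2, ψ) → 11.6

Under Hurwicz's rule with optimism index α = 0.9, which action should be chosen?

Option 5

Option 1: 0.9·10.9 + 0.1·9.7 = 10.78
Option 2: 0.9·11.6 + 0.1·10.5 = 11.49
Option 3: 0.9·11.1 + 0.1·10.5 = 11.04
Option 4: 0.9·11.0 + 0.1·9.6 = 10.86
Option 5: 0.9·11.8 + 0.1·9.8 = 11.6
Highest Hurwicz score = 11.6 → Option 5.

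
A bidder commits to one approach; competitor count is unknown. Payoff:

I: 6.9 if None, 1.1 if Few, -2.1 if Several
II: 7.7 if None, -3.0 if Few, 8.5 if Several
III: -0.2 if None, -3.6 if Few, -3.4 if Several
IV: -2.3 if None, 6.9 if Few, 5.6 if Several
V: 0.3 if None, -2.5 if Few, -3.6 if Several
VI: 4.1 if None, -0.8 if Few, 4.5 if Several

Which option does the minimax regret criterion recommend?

Column bests: None=7.7, Few=6.9, Several=8.5.
I regrets: 0.8, 5.8, 10.6 → max 10.6
II regrets: 0.0, 9.9, 0.0 → max 9.9
III regrets: 7.9, 10.5, 11.9 → max 11.9
IV regrets: 10.0, 0.0, 2.9 → max 10.0
V regrets: 7.4, 9.4, 12.1 → max 12.1
VI regrets: 3.6, 7.7, 4.0 → max 7.7
Smallest max regret = 7.7 → VI.

VI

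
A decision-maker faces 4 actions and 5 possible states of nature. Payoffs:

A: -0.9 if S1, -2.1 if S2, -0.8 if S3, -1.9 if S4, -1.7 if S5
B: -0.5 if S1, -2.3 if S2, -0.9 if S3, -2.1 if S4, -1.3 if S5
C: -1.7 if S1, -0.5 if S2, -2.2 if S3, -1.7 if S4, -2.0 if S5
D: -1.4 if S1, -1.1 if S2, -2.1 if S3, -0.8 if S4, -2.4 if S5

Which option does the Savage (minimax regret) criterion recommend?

D

Column bests: S1=-0.5, S2=-0.5, S3=-0.8, S4=-0.8, S5=-1.3.
A regrets: 0.4, 1.6, 0.0, 1.1, 0.4 → max 1.6
B regrets: 0.0, 1.8, 0.1, 1.3, 0.0 → max 1.8
C regrets: 1.2, 0.0, 1.4, 0.9, 0.7 → max 1.4
D regrets: 0.9, 0.6, 1.3, 0.0, 1.1 → max 1.3
Smallest max regret = 1.3 → D.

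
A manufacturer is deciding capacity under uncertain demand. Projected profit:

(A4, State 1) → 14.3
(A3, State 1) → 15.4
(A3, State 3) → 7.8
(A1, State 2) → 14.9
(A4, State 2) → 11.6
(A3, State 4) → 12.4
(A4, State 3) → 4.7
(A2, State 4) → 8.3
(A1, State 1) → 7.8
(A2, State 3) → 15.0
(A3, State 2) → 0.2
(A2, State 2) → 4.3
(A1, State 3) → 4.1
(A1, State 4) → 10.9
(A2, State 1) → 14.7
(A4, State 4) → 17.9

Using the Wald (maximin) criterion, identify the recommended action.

Row minima: A1=4.1, A2=4.3, A3=0.2, A4=4.7
Best worst-case = 4.7 → A4.

A4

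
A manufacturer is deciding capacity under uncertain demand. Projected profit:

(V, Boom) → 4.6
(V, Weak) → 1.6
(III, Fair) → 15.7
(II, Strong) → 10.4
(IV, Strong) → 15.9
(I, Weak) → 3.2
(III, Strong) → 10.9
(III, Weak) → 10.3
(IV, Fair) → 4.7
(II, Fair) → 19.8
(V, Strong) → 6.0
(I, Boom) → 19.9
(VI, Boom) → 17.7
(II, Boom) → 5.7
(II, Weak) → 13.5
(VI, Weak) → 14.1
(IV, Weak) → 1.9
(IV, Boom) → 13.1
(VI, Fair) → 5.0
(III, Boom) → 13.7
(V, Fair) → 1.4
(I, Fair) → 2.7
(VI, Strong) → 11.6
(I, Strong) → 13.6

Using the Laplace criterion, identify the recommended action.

Row averages: I=9.85, II=12.35, III=12.65, IV=8.9, V=3.4, VI=12.1
Highest average = 12.65 → III.

III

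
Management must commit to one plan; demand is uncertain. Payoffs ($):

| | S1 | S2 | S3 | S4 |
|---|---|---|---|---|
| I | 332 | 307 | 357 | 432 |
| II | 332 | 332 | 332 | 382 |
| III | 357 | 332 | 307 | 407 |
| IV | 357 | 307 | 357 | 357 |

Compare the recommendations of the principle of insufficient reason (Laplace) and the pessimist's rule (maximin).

laplace → I; maximin → II (disagree)

Row averages: I=357, II=344.5, III=350.75, IV=344.5
Highest average = 357 → I.
Row minima: I=307, II=332, III=307, IV=307
Best worst-case = 332 → II.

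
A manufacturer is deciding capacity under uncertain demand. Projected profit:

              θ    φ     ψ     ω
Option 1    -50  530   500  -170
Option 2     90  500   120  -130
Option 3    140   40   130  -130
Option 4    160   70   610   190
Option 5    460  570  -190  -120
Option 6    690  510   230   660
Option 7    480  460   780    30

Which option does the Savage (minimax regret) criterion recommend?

Option 4

Column bests: θ=690, φ=570, ψ=780, ω=660.
Option 1 regrets: 740, 40, 280, 830 → max 830
Option 2 regrets: 600, 70, 660, 790 → max 790
Option 3 regrets: 550, 530, 650, 790 → max 790
Option 4 regrets: 530, 500, 170, 470 → max 530
Option 5 regrets: 230, 0, 970, 780 → max 970
Option 6 regrets: 0, 60, 550, 0 → max 550
Option 7 regrets: 210, 110, 0, 630 → max 630
Smallest max regret = 530 → Option 4.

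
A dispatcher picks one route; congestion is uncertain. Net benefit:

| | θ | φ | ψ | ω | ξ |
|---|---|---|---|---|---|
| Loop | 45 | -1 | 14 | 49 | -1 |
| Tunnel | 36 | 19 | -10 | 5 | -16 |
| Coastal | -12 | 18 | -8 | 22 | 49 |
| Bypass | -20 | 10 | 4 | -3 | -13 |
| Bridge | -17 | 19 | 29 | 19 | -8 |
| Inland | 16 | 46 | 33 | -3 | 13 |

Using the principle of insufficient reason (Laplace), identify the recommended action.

Loop

Row averages: Loop=21.2, Tunnel=6.8, Coastal=13.8, Bypass=-4.4, Bridge=8.4, Inland=21
Highest average = 21.2 → Loop.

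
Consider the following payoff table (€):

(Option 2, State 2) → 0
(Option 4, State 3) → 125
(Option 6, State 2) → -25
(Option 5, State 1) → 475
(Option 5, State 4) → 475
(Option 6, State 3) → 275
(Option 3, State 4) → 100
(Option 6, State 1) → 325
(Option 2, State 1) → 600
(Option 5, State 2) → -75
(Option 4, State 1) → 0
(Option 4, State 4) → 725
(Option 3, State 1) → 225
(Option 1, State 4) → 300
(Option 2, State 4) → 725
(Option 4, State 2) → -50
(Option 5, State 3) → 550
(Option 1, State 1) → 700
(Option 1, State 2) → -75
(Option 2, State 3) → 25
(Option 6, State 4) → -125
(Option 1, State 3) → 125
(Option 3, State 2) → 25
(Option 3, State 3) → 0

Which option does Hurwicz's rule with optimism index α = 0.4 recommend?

Option 1: 0.4·700 + 0.6·(-75) = 235
Option 2: 0.4·725 + 0.6·0 = 290
Option 3: 0.4·225 + 0.6·0 = 90
Option 4: 0.4·725 + 0.6·(-50) = 260
Option 5: 0.4·550 + 0.6·(-75) = 175
Option 6: 0.4·325 + 0.6·(-125) = 55
Highest Hurwicz score = 290 → Option 2.

Option 2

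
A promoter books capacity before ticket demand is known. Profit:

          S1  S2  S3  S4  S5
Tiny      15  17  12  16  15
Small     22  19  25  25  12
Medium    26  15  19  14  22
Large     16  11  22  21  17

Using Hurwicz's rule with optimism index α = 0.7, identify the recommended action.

Tiny: 0.7·17 + 0.3·12 = 15.5
Small: 0.7·25 + 0.3·12 = 21.1
Medium: 0.7·26 + 0.3·14 = 22.4
Large: 0.7·22 + 0.3·11 = 18.7
Highest Hurwicz score = 22.4 → Medium.

Medium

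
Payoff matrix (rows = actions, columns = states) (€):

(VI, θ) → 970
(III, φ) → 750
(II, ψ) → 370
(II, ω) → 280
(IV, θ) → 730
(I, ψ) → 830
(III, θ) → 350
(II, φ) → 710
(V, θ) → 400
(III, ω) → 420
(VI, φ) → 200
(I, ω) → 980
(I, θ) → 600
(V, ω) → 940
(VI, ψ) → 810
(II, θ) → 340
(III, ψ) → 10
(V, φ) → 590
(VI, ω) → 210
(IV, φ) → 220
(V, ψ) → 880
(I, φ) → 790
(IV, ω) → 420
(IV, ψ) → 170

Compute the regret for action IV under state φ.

Best payoff under φ is 790.
Regret = 790 − 220 = 570.

570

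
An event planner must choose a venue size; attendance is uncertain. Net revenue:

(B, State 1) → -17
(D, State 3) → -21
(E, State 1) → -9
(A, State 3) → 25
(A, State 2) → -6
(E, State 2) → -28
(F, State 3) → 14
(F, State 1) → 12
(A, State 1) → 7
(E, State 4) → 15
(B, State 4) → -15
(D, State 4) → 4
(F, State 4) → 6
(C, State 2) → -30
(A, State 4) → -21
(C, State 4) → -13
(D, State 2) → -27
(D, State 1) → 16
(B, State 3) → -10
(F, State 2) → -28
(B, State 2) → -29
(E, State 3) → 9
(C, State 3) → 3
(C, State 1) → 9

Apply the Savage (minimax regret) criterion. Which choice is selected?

Column bests: State 1=16, State 2=-6, State 3=25, State 4=15.
A regrets: 9, 0, 0, 36 → max 36
B regrets: 33, 23, 35, 30 → max 35
C regrets: 7, 24, 22, 28 → max 28
D regrets: 0, 21, 46, 11 → max 46
E regrets: 25, 22, 16, 0 → max 25
F regrets: 4, 22, 11, 9 → max 22
Smallest max regret = 22 → F.

F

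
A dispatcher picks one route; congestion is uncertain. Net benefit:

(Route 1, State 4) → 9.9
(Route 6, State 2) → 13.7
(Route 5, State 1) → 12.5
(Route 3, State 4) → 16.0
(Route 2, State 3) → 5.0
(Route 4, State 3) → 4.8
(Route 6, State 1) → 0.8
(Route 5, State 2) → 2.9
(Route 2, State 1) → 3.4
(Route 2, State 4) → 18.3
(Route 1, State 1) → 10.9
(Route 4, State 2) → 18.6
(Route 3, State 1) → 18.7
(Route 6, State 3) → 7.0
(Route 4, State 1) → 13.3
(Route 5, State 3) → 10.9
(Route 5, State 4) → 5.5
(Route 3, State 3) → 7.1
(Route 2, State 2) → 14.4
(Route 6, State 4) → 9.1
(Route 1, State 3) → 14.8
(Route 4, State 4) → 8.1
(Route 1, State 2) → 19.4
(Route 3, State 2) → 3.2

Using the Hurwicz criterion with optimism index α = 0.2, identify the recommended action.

Route 1: 0.2·19.4 + 0.8·9.9 = 11.8
Route 2: 0.2·18.3 + 0.8·3.4 = 6.38
Route 3: 0.2·18.7 + 0.8·3.2 = 6.3
Route 4: 0.2·18.6 + 0.8·4.8 = 7.56
Route 5: 0.2·12.5 + 0.8·2.9 = 4.82
Route 6: 0.2·13.7 + 0.8·0.8 = 3.38
Highest Hurwicz score = 11.8 → Route 1.

Route 1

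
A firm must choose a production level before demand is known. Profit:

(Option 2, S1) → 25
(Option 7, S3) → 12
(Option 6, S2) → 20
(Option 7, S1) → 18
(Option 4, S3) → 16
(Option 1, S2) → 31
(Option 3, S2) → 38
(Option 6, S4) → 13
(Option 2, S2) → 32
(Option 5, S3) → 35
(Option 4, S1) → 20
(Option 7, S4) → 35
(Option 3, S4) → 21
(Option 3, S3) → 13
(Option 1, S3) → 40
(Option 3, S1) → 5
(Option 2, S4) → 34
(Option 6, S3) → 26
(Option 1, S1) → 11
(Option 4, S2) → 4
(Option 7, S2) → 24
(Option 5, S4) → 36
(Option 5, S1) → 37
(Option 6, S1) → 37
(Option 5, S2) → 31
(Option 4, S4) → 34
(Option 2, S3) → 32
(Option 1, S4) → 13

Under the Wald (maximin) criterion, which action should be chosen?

Row minima: Option 1=11, Option 2=25, Option 3=5, Option 4=4, Option 5=31, Option 6=13, Option 7=12
Best worst-case = 31 → Option 5.

Option 5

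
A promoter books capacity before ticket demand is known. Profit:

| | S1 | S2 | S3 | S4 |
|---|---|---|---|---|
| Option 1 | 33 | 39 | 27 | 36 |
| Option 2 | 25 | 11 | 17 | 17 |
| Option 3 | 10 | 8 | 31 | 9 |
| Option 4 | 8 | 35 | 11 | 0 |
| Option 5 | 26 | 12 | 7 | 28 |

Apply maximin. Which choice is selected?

Option 1

Row minima: Option 1=27, Option 2=11, Option 3=8, Option 4=0, Option 5=7
Best worst-case = 27 → Option 1.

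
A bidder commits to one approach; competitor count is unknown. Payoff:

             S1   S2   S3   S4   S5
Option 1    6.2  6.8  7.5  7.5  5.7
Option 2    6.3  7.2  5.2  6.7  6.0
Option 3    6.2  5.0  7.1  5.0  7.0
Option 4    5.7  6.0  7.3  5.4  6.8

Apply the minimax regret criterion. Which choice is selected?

Column bests: S1=6.3, S2=7.2, S3=7.5, S4=7.5, S5=7.0.
Option 1 regrets: 0.1, 0.4, 0.0, 0.0, 1.3 → max 1.3
Option 2 regrets: 0.0, 0.0, 2.3, 0.8, 1.0 → max 2.3
Option 3 regrets: 0.1, 2.2, 0.4, 2.5, 0.0 → max 2.5
Option 4 regrets: 0.6, 1.2, 0.2, 2.1, 0.2 → max 2.1
Smallest max regret = 1.3 → Option 1.

Option 1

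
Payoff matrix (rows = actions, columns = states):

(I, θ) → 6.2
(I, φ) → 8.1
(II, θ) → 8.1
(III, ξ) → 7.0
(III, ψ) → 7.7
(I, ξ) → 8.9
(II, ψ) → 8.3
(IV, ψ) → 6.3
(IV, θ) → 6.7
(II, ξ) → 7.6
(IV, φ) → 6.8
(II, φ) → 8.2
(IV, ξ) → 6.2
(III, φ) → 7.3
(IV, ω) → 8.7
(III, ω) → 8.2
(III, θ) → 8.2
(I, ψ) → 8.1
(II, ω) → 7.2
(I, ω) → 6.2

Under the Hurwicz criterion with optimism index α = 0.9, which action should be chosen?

I

I: 0.9·8.9 + 0.1·6.2 = 8.63
II: 0.9·8.3 + 0.1·7.2 = 8.19
III: 0.9·8.2 + 0.1·7.0 = 8.08
IV: 0.9·8.7 + 0.1·6.2 = 8.45
Highest Hurwicz score = 8.63 → I.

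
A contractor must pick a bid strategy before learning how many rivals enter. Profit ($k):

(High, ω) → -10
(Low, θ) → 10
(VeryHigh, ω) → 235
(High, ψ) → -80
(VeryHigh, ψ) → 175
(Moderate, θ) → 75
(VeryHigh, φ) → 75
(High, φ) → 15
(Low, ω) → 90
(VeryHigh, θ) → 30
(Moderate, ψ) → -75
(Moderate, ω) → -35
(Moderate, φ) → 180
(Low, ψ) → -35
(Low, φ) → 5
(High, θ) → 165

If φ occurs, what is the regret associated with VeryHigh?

Best payoff under φ is 180.
Regret = 180 − 75 = 105.

105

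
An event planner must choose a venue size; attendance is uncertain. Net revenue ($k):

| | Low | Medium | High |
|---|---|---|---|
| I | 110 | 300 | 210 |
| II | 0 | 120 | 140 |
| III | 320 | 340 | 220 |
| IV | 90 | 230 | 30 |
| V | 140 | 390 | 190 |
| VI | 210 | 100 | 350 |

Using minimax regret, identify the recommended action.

III

Column bests: Low=320, Medium=390, High=350.
I regrets: 210, 90, 140 → max 210
II regrets: 320, 270, 210 → max 320
III regrets: 0, 50, 130 → max 130
IV regrets: 230, 160, 320 → max 320
V regrets: 180, 0, 160 → max 180
VI regrets: 110, 290, 0 → max 290
Smallest max regret = 130 → III.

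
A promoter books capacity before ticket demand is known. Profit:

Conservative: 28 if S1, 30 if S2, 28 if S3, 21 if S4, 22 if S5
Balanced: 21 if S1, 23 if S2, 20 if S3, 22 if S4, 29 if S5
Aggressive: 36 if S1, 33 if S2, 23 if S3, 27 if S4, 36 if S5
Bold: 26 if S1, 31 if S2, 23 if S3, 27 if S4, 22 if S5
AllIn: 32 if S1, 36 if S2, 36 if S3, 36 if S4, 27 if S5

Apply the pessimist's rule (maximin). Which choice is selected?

Row minima: Conservative=21, Balanced=20, Aggressive=23, Bold=22, AllIn=27
Best worst-case = 27 → AllIn.

AllIn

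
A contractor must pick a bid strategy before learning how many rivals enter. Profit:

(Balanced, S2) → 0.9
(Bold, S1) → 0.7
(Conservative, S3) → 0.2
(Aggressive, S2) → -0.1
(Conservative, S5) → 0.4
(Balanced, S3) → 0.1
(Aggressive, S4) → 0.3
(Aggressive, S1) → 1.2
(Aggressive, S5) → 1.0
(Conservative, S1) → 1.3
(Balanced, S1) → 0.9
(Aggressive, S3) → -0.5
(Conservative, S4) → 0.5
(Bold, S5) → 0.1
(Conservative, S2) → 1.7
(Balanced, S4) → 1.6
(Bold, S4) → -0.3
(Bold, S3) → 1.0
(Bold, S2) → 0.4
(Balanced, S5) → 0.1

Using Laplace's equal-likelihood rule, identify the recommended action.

Conservative

Row averages: Conservative=0.82, Balanced=0.72, Aggressive=0.38, Bold=0.38
Highest average = 0.82 → Conservative.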